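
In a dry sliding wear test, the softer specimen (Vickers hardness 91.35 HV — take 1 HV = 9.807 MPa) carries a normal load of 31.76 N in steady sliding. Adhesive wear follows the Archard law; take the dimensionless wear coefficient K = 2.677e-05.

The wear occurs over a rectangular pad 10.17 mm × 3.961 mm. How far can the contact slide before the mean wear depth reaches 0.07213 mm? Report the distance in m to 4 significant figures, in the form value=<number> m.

Each operation maintains full precision; intermediate values are displayed rounded. Rounded once at the end to four significant figures.
Hardness H = 91.35 HV × 9.807 MPa/HV = 895.9 MPa = 8.959e+08 Pa.
Pad sides 10.17 mm × 3.961 mm = 0.01017 m × 0.003961 m. Contact area A = 0.01017 m × 0.003961 m = 4.028e-05 m².
Depth limit h_lim = 0.07213 mm = 7.213e-05 m.
In SI base units, W = 31.76 N, H = 8.959e+08 Pa, K = 2.677e-05.
Permissible volume V_lim = h_lim·A = 7.213e-05 · 4.028e-05 = 2.906e-09 m³.
Life L = V_lim·H/(K·W) = 2.906e-09 · 8.959e+08 / (2.677e-05 · 31.76) = 3062 m.

value=3062 m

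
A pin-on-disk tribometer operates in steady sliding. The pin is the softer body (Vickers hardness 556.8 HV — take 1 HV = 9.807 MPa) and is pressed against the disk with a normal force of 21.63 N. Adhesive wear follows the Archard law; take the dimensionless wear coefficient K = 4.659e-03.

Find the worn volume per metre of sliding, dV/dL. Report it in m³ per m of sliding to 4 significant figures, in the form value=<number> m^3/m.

value=1.845e-11 m^3/m

All arithmetic maintains full precision, and the intermediates are shown rounded. Rounded once at the end: four significant digits.
Convert: Hardness H = 556.8 HV × 9.807 MPa/HV = 5461 MPa = 5.461e+09 Pa.
Expressed in SI base units: W = 21.63 N, H = 5.461e+09 Pa, K = 4.659e-03.
The wear rate dV/dL = K·W/H, so: 4.659e-03 · 21.63 / 5.461e+09 = 1.845e-11 m³/m.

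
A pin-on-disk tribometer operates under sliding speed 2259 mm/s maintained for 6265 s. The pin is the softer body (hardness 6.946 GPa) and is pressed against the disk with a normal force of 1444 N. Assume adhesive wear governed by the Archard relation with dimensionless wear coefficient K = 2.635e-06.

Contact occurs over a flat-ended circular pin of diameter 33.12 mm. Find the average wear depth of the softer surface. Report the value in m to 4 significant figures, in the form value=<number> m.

Displayed values are rounded — every step carries full float precision, and one final rounding to 4 significant digits.
Convert: Sliding speed v = 2259 mm/s = 2.259 m/s. Distance L = v·t = 2.259 m/s × 6265 s = 1.415e+04 m.
Convert: Hardness H = 6.946 GPa = 6.946e+09 Pa.
Convert: Pin diameter d = 33.12 mm = 0.03312 m. Contact area A = π·d²/4 = π·(0.03312 m)²/4 = 8.615e-04 m².
Collected in SI base units: W = 1444 N, H = 6.946e+09 Pa, K = 2.635e-06.
Wear volume V = K·W·L/H = 2.635e-06 · 1444 · 1.415e+04 / 6.946e+09 = 7.753e-09 m³.
Depth of wear h = V/A = 7.753e-09 / 8.615e-04 = 8.999e-06 m.

value=8.999e-06 m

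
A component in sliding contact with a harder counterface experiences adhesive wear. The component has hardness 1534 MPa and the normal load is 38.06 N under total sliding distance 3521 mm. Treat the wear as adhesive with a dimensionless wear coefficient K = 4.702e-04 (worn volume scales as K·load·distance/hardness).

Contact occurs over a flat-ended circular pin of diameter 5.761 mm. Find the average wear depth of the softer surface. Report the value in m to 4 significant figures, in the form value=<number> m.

value=1.576e-06 m

The computation carries full precision; intermediates appear rounded; one last rounding to four significant figures.
Convert: Total distance L = 3521 mm = 3.521 m.
Convert: Hardness H = 1534 MPa = 1.534e+09 Pa.
Convert: Pin diameter d = 5.761 mm = 0.005761 m. Contact area A = π·d²/4 = π·(0.005761 m)²/4 = 2.607e-05 m².
Expressed in SI base units: W = 38.06 N, H = 1.534e+09 Pa, K = 4.702e-04.
Archard relation: V = K·W·L/H = 4.702e-04 · 38.06 · 3.521 / 1.534e+09 = 4.108e-11 m³.
Depth h = V/A = 4.108e-11 / 2.607e-05 = 1.576e-06 m.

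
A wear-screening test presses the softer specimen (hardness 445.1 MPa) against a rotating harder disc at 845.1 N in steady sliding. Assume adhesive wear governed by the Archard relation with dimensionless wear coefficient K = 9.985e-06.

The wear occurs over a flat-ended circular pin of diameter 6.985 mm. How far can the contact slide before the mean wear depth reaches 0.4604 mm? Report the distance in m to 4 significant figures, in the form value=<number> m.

value=930.6 m

Each operation carries full float precision — displayed values are rounded — rounded just once to four significant digits.
Convert: Hardness H = 445.1 MPa = 4.451e+08 Pa.
Convert: Pin diameter d = 6.985 mm = 0.006985 m. Contact area A = π·d²/4 = π·(0.006985 m)²/4 = 3.832e-05 m².
Convert: Depth limit h_lim = 0.4604 mm = 4.604e-04 m.
SI base units throughout: W = 845.1 N, H = 4.451e+08 Pa, K = 9.985e-06.
Allowed volume V_lim = h_lim·A = 4.604e-04 · 3.832e-05 = 1.764e-08 m³.
So the life L = V_lim·H/(K·W) = 1.764e-08 · 4.451e+08 / (9.985e-06 · 845.1) = 930.6 m.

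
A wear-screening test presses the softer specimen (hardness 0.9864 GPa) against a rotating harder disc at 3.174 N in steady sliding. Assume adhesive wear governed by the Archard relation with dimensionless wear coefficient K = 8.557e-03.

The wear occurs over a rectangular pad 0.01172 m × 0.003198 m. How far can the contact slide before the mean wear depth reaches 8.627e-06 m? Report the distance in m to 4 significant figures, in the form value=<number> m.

value=11.74 m

Displayed values are rounded — all working math maintains full float precision. Rounded just once, at four significant figures.
Hardness H = 0.9864 GPa = 9.864e+08 Pa.
Contact area A = 0.01172 m × 0.003198 m = 3.748e-05 m².
Expressed in SI base units: W = 3.174 N, H = 9.864e+08 Pa, K = 8.557e-03.
Permissible volume V_lim = h_lim·A = 8.627e-06 · 3.748e-05 = 3.233e-10 m³.
Life L = V_lim·H/(K·W) = 3.233e-10 · 9.864e+08 / (8.557e-03 · 3.174) = 11.74 m.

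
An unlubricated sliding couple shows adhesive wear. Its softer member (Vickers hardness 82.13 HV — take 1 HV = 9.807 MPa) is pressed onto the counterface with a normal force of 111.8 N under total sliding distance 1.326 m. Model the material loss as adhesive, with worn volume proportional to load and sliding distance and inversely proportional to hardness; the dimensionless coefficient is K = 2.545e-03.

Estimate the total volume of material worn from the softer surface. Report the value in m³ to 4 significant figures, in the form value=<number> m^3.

value=4.684e-10 m^3

Displayed values are rounded. All arithmetic maintains full float precision. Rounded just once: 4 significant digits.
Convert: Hardness H = 82.13 HV × 9.807 MPa/HV = 805.4 MPa = 8.054e+08 Pa.
Collected in SI base units: W = 111.8 N, H = 8.054e+08 Pa, K = 2.545e-03.
Apply Archard: V = K·W·L/H = 2.545e-03 · 111.8 · 1.326 / 8.054e+08 = 4.684e-10 m³.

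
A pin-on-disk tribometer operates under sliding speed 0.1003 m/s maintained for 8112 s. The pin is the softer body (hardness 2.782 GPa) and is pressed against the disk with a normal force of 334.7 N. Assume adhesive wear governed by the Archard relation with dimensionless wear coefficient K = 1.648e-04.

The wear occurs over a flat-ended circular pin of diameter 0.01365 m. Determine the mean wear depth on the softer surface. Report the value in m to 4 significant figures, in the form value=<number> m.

Each operation carries full precision — shown intermediates are rounded, and a lone final rounding: 4 significant figures.
Convert: The distance L = v·t = 0.1003 m/s × 8112 s = 813.6 m.
Convert: Hardness H = 2.782 GPa = 2.782e+09 Pa.
Convert: Contact area A = π·d²/4 = π·(0.01365 m)²/4 = 1.463e-04 m².
Working in SI base units: W = 334.7 N, H = 2.782e+09 Pa, K = 1.648e-04.
By Archard's law, V = K·W·L/H = 1.648e-04 · 334.7 · 813.6 / 2.782e+09 = 1.613e-08 m³.
Depth h = V/A = 1.613e-08 / 1.463e-04 = 1.102e-04 m.

value=1.102e-04 m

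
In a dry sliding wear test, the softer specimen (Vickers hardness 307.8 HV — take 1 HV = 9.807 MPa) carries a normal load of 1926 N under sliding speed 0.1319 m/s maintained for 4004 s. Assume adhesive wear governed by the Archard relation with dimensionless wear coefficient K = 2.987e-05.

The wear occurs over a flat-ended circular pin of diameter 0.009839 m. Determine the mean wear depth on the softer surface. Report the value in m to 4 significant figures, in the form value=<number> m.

Intermediates appear rounded; the algebra maintains full float precision; a lone final rounding: 4 significant figures.
Convert: Path length L = v·t = 0.1319 m/s × 4004 s = 528.1 m.
Convert: Hardness H = 307.8 HV × 9.807 MPa/HV = 3019 MPa = 3.019e+09 Pa.
Convert: Contact area A = π·d²/4 = π·(0.009839 m)²/4 = 7.603e-05 m².
Restated in SI base units: W = 1926 N, H = 3.019e+09 Pa, K = 2.987e-05.
By Archard's law, V = K·W·L/H = 2.987e-05 · 1926 · 528.1 / 3.019e+09 = 1.007e-08 m³.
Depth h = V/A = 1.007e-08 / 7.603e-05 = 1.324e-04 m.

value=1.324e-04 m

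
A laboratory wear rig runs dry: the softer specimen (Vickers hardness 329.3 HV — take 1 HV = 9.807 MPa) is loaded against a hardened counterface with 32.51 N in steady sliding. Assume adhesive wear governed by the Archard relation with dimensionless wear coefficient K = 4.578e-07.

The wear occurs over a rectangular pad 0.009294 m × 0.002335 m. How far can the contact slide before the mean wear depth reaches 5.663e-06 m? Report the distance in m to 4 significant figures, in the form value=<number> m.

Every step keeps full float precision, and intermediate values are shown rounded, and rounded once at the end, at 4 significant figures.
Hardness H = 329.3 HV × 9.807 MPa/HV = 3229 MPa = 3.229e+09 Pa.
Contact area A = 0.009294 m × 0.002335 m = 2.170e-05 m².
As SI base values: W = 32.51 N, H = 3.229e+09 Pa, K = 4.578e-07.
Wearable volume V_lim = h_lim·A = 5.663e-06 · 2.170e-05 = 1.229e-10 m³.
Inverting, life L = V_lim·H/(K·W) = 1.229e-10 · 3.229e+09 / (4.578e-07 · 32.51) = 2.667e+04 m.

value=2.667e+04 m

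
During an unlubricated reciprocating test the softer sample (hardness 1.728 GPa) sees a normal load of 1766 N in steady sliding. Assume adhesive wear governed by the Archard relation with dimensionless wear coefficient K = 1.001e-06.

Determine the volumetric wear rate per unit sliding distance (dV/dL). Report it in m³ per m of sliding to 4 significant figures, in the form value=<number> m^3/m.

value=1.023e-12 m^3/m

Intermediates appear rounded, and each operation holds exact precision. Rounded just once, at 4 significant digits.
Convert: Hardness H = 1.728 GPa = 1.728e+09 Pa.
As SI base values: W = 1766 N, H = 1.728e+09 Pa, K = 1.001e-06.
Wear rate dV/dL = K·W/H, so: 1.001e-06 · 1766 / 1.728e+09 = 1.023e-12 m³/m.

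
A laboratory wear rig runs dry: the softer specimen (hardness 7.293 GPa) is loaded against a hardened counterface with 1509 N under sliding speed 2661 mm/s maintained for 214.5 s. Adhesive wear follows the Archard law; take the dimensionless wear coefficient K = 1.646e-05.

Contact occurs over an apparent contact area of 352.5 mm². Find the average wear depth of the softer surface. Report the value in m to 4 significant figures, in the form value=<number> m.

The intermediates are printed rounded, and all arithmetic runs at full float precision. Rounded just once: four significant figures.
Sliding speed v = 2661 mm/s = 2.661 m/s. The distance L = v·t = 2.661 m/s × 214.5 s = 570.8 m.
Hardness H = 7.293 GPa = 7.293e+09 Pa.
Contact area A = 352.5 mm² = 3.525e-04 m².
Collected in SI base units: W = 1509 N, H = 7.293e+09 Pa, K = 1.646e-05.
Worn volume V = K·W·L/H = 1.646e-05 · 1509 · 570.8 / 7.293e+09 = 1.944e-09 m³.
Mean wear depth h = V/A = 1.944e-09 / 3.525e-04 = 5.515e-06 m.

value=5.515e-06 m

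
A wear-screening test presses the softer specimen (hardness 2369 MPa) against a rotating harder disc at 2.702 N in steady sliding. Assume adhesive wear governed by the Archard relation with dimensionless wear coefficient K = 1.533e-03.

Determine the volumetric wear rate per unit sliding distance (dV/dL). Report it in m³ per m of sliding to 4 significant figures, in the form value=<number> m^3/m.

value=1.748e-12 m^3/m

The intermediates are printed rounded, and the computation runs at full precision, and one final rounding to 4 significant digits.
Convert: Hardness H = 2369 MPa = 2.369e+09 Pa.
In SI base units, W = 2.702 N, H = 2.369e+09 Pa, K = 1.533e-03.
Wear rate dV/dL = K·W/H: 1.533e-03 · 2.702 / 2.369e+09 = 1.748e-12 m³/m.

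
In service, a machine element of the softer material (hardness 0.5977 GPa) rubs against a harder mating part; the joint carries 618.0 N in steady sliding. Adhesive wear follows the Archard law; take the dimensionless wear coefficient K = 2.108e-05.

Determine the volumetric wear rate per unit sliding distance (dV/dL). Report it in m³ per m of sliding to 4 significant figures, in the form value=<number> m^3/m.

value=2.180e-11 m^3/m

Intermediates are printed rounded, and the computation carries full float precision — one final rounding, at 4 significant digits.
Hardness H = 0.5977 GPa = 5.977e+08 Pa.
Working in SI base units: W = 618.0 N, H = 5.977e+08 Pa, K = 2.108e-05.
Rate of wear dV/dL = K·W/H (independent of L): 2.108e-05 · 618.0 / 5.977e+08 = 2.180e-11 m³/m.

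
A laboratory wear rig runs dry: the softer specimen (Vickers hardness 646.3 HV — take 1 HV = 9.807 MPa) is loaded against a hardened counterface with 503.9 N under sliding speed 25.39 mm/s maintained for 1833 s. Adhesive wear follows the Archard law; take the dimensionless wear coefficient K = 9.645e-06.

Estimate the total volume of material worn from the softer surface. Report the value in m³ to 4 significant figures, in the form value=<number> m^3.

value=3.569e-11 m^3

Intermediates are printed rounded — each operation carries full float precision; a single final rounding to 4 significant digits.
Sliding speed v = 25.39 mm/s = 0.02539 m/s. The distance L = v·t = 0.02539 m/s × 1833 s = 46.54 m.
Hardness H = 646.3 HV × 9.807 MPa/HV = 6338 MPa = 6.338e+09 Pa.
In SI base units: W = 503.9 N, H = 6.338e+09 Pa, K = 9.645e-06.
Archard relation: V = K·W·L/H = 9.645e-06 · 503.9 · 46.54 / 6.338e+09 = 3.569e-11 m³.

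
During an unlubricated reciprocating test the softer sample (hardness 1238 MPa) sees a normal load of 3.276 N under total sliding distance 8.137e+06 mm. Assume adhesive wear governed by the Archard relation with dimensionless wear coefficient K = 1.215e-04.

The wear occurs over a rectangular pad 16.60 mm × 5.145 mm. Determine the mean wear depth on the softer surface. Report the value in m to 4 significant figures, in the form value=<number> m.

The algebra maintains full float precision — displayed values are rounded. Rounded once at the end to four significant digits.
Distance covered L = 8.137e+06 mm = 8137 m.
Hardness H = 1238 MPa = 1.238e+09 Pa.
Pad sides 16.60 mm × 5.145 mm = 0.01660 m × 0.005145 m. Contact area A = 0.01660 m × 0.005145 m = 8.541e-05 m².
Restated in SI base units: W = 3.276 N, H = 1.238e+09 Pa, K = 1.215e-04.
Archard relation: V = K·W·L/H = 1.215e-04 · 3.276 · 8137 / 1.238e+09 = 2.616e-09 m³.
Wear depth h = V/A = 2.616e-09 / 8.541e-05 = 3.063e-05 m.

value=3.063e-05 m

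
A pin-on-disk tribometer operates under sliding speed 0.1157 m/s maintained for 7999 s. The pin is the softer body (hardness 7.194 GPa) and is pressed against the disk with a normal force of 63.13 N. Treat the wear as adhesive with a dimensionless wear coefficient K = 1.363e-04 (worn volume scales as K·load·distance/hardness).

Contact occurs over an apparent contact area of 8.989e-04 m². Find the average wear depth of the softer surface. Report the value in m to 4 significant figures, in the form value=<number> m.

value=1.231e-06 m

Intermediates are displayed rounded. All arithmetic runs at full precision; a single final rounding: four significant digits.
Convert: Distance L = v·t = 0.1157 m/s × 7999 s = 925.5 m.
Convert: Hardness H = 7.194 GPa = 7.194e+09 Pa.
SI base units throughout: W = 63.13 N, H = 7.194e+09 Pa, K = 1.363e-04.
Archard relation: V = K·W·L/H = 1.363e-04 · 63.13 · 925.5 / 7.194e+09 = 1.107e-09 m³.
Depth of wear h = V/A = 1.107e-09 / 8.989e-04 = 1.231e-06 m.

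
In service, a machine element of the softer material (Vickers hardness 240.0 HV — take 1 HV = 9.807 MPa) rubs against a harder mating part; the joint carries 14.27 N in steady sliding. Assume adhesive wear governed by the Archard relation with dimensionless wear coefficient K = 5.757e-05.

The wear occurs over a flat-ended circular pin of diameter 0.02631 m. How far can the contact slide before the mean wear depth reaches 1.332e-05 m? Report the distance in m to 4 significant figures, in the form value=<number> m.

The algebra holds exact precision; the intermediates are printed rounded, and a lone final rounding: four significant digits.
Hardness H = 240.0 HV × 9.807 MPa/HV = 2354 MPa = 2.354e+09 Pa.
Contact area A = π·d²/4 = π·(0.02631 m)²/4 = 5.437e-04 m².
SI base units throughout: W = 14.27 N, H = 2.354e+09 Pa, K = 5.757e-05.
Limit volume V_lim = h_lim·A = 1.332e-05 · 5.437e-04 = 7.242e-09 m³.
Life L = V_lim·H/(K·W) = 7.242e-09 · 2.354e+09 / (5.757e-05 · 14.27) = 2.075e+04 m.

value=2.075e+04 m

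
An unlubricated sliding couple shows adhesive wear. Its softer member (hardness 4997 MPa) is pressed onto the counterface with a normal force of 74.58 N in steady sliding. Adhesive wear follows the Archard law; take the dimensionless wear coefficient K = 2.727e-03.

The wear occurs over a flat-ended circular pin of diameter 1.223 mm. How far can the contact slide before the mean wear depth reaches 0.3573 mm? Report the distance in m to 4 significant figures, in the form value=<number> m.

value=10.31 m

The computation keeps full float precision. Intermediate values appear rounded; rounded just once to four significant digits.
Hardness H = 4997 MPa = 4.997e+09 Pa.
Pin diameter d = 1.223 mm = 0.001223 m. Contact area A = π·d²/4 = π·(0.001223 m)²/4 = 1.175e-06 m².
Depth limit h_lim = 0.3573 mm = 3.573e-04 m.
Expressed in SI base units: W = 74.58 N, H = 4.997e+09 Pa, K = 2.727e-03.
Volume at the limit: V_lim = h_lim·A = 3.573e-04 · 1.175e-06 = 4.197e-10 m³.
So the life L = V_lim·H/(K·W) = 4.197e-10 · 4.997e+09 / (2.727e-03 · 74.58) = 10.31 m.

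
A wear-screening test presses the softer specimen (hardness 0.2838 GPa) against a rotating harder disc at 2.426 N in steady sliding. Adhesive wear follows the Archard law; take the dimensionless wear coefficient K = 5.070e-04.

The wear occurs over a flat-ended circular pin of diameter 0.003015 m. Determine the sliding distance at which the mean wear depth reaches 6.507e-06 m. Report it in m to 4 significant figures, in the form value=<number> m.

value=10.72 m

Intermediates are shown rounded, and all working math keeps exact precision, and one final rounding to four significant figures.
Hardness H = 0.2838 GPa = 2.838e+08 Pa.
Contact area A = π·d²/4 = π·(0.003015 m)²/4 = 7.139e-06 m².
Working in SI base units: W = 2.426 N, H = 2.838e+08 Pa, K = 5.070e-04.
At the depth limit, V_lim = h_lim·A = 6.507e-06 · 7.139e-06 = 4.646e-11 m³.
Thus life L = V_lim·H/(K·W) = 4.646e-11 · 2.838e+08 / (5.070e-04 · 2.426) = 10.72 m.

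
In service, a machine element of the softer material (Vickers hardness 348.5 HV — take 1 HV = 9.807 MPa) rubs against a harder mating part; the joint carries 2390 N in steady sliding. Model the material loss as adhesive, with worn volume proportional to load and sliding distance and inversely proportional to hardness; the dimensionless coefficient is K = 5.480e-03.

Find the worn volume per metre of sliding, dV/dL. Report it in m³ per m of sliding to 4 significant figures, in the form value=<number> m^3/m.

Intermediates appear rounded, and every step keeps full precision — rounded once at the end to 4 significant digits.
Convert: Hardness H = 348.5 HV × 9.807 MPa/HV = 3418 MPa = 3.418e+09 Pa.
Working in SI base units: W = 2390 N, H = 3.418e+09 Pa, K = 5.480e-03.
Sliding wear rate dV/dL = K·W/H — distance-free: 5.480e-03 · 2390 / 3.418e+09 = 3.832e-09 m³/m.

value=3.832e-09 m^3/m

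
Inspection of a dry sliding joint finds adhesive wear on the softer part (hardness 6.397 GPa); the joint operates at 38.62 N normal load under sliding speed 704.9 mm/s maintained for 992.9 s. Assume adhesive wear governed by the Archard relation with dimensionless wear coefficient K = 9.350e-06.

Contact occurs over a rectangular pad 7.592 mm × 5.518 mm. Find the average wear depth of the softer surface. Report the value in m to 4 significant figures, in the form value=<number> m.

value=9.431e-07 m

Intermediates are displayed rounded; every step carries exact precision, and one final rounding: four significant digits.
Sliding speed v = 704.9 mm/s = 0.7049 m/s. Sliding distance L = v·t = 0.7049 m/s × 992.9 s = 699.9 m.
Hardness H = 6.397 GPa = 6.397e+09 Pa.
Pad sides 7.592 mm × 5.518 mm = 0.007592 m × 0.005518 m. Contact area A = 0.007592 m × 0.005518 m = 4.189e-05 m².
In SI base units: W = 38.62 N, H = 6.397e+09 Pa, K = 9.350e-06.
The Archard volume V = K·W·L/H = 9.350e-06 · 38.62 · 699.9 / 6.397e+09 = 3.951e-11 m³.
Average depth h = V/A = 3.951e-11 / 4.189e-05 = 9.431e-07 m.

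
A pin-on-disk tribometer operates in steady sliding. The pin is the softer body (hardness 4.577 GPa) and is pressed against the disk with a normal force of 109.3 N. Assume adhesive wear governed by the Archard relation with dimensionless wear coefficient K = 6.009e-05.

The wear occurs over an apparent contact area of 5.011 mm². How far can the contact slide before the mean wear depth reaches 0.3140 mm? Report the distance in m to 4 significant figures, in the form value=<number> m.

value=1097 m

Intermediate values are shown rounded; the computation runs at full precision; rounded once at the end to four significant figures.
Convert: Hardness H = 4.577 GPa = 4.577e+09 Pa.
Convert: Contact area A = 5.011 mm² = 5.011e-06 m².
Convert: Depth limit h_lim = 0.3140 mm = 3.140e-04 m.
Restated in SI base units: W = 109.3 N, H = 4.577e+09 Pa, K = 6.009e-05.
Wearable volume V_lim = h_lim·A = 3.140e-04 · 5.011e-06 = 1.573e-09 m³.
So the life L = V_lim·H/(K·W) = 1.573e-09 · 4.577e+09 / (6.009e-05 · 109.3) = 1097 m.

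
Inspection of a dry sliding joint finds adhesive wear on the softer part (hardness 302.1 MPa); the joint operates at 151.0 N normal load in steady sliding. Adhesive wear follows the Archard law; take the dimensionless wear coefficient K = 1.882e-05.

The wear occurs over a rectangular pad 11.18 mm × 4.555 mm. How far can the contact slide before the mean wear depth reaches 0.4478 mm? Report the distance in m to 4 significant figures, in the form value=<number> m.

value=2424 m

Quoted intermediates are rounded. Every step holds full precision — a single final rounding, at four significant digits.
Hardness H = 302.1 MPa = 3.021e+08 Pa.
Pad sides 11.18 mm × 4.555 mm = 0.01118 m × 0.004555 m. Contact area A = 0.01118 m × 0.004555 m = 5.092e-05 m².
Depth limit h_lim = 0.4478 mm = 4.478e-04 m.
Restated in SI base units: W = 151.0 N, H = 3.021e+08 Pa, K = 1.882e-05.
Permissible volume V_lim = h_lim·A = 4.478e-04 · 5.092e-05 = 2.280e-08 m³.
Life L = V_lim·H/(K·W) = 2.280e-08 · 3.021e+08 / (1.882e-05 · 151.0) = 2424 m.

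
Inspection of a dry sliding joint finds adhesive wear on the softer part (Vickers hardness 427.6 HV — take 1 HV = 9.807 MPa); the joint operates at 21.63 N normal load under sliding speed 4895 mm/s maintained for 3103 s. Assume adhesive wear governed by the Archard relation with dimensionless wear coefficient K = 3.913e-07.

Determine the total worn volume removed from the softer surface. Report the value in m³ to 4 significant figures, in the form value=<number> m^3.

value=3.066e-11 m^3

Every step holds full float precision. The intermediates are printed rounded, and rounded just once to four significant figures.
Sliding speed v = 4895 mm/s = 4.895 m/s. Distance covered L = v·t = 4.895 m/s × 3103 s = 1.519e+04 m.
Hardness H = 427.6 HV × 9.807 MPa/HV = 4193 MPa = 4.193e+09 Pa.
Expressed in SI base units: W = 21.63 N, H = 4.193e+09 Pa, K = 3.913e-07.
Apply Archard: V = K·W·L/H = 3.913e-07 · 21.63 · 1.519e+04 / 4.193e+09 = 3.066e-11 m³.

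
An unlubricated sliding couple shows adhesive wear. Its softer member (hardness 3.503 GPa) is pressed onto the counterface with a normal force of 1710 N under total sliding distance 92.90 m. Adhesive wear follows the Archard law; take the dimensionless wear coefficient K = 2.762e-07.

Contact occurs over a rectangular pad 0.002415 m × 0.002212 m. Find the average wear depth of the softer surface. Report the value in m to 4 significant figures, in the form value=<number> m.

value=2.345e-06 m

Intermediate values are shown rounded; each operation maintains exact precision; one last rounding, at 4 significant figures.
Hardness H = 3.503 GPa = 3.503e+09 Pa.
Contact area A = 0.002415 m × 0.002212 m = 5.342e-06 m².
Collected in SI base units: W = 1710 N, H = 3.503e+09 Pa, K = 2.762e-07.
The Archard volume V = K·W·L/H = 2.762e-07 · 1710 · 92.90 / 3.503e+09 = 1.253e-11 m³.
Depth h = V/A = 1.253e-11 / 5.342e-06 = 2.345e-06 m.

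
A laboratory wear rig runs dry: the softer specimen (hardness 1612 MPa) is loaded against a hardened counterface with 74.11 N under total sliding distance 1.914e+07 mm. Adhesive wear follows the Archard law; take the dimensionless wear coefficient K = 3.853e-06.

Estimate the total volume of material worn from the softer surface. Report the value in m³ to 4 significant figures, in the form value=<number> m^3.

value=3.390e-09 m^3

The computation maintains full precision, and the intermediates are shown rounded; a lone final rounding to four significant figures.
Convert: Path length L = 1.914e+07 mm = 1.914e+04 m.
Convert: Hardness H = 1612 MPa = 1.612e+09 Pa.
Working in SI base units: W = 74.11 N, H = 1.612e+09 Pa, K = 3.853e-06.
Wear volume V = K·W·L/H = 3.853e-06 · 74.11 · 1.914e+04 / 1.612e+09 = 3.390e-09 m³.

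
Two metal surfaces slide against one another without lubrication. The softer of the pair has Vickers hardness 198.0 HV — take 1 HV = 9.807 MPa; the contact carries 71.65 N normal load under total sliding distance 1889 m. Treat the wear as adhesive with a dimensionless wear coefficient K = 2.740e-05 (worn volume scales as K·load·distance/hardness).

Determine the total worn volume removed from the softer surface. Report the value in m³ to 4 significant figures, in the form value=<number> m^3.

Intermediates appear rounded; the algebra runs at full float precision; rounded just once: four significant digits.
Convert: Hardness H = 198.0 HV × 9.807 MPa/HV = 1942 MPa = 1.942e+09 Pa.
As SI base values: W = 71.65 N, H = 1.942e+09 Pa, K = 2.740e-05.
Worn volume V = K·W·L/H = 2.740e-05 · 71.65 · 1889 / 1.942e+09 = 1.910e-09 m³.

value=1.910e-09 m^3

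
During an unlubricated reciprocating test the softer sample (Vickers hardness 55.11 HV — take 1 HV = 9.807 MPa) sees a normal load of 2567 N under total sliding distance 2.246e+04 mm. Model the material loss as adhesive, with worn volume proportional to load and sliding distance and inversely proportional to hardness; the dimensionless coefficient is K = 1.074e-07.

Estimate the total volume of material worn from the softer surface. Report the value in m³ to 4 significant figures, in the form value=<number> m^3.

value=1.146e-11 m^3

Intermediates appear rounded, and all arithmetic runs at exact precision, and a lone final rounding to four significant figures.
Convert: The distance L = 2.246e+04 mm = 22.46 m.
Convert: Hardness H = 55.11 HV × 9.807 MPa/HV = 540.5 MPa = 5.405e+08 Pa.
In SI base units, W = 2567 N, H = 5.405e+08 Pa, K = 1.074e-07.
Wear volume V = K·W·L/H = 1.074e-07 · 2567 · 22.46 / 5.405e+08 = 1.146e-11 m³.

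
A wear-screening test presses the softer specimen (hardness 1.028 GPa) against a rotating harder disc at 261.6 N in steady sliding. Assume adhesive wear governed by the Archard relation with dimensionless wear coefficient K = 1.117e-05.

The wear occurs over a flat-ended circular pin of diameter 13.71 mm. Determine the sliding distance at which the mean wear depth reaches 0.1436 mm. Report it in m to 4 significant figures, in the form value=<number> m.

value=7458 m

All working math carries exact precision — intermediate values appear rounded — one final rounding, at 4 significant figures.
Convert: Hardness H = 1.028 GPa = 1.028e+09 Pa.
Convert: Pin diameter d = 13.71 mm = 0.01371 m. Contact area A = π·d²/4 = π·(0.01371 m)²/4 = 1.476e-04 m².
Convert: Depth limit h_lim = 0.1436 mm = 1.436e-04 m.
SI base units throughout: W = 261.6 N, H = 1.028e+09 Pa, K = 1.117e-05.
Permissible volume V_lim = h_lim·A = 1.436e-04 · 1.476e-04 = 2.120e-08 m³.
So the life L = V_lim·H/(K·W) = 2.120e-08 · 1.028e+09 / (1.117e-05 · 261.6) = 7458 m.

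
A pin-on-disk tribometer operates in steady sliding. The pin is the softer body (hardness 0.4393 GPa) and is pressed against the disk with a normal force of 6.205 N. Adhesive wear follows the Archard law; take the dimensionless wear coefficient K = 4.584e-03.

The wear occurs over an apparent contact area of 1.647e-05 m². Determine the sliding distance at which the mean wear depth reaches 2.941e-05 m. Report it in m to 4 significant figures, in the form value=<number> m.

value=7.481 m

The algebra carries exact precision — displayed values are rounded; a lone final rounding, at 4 significant digits.
Hardness H = 0.4393 GPa = 4.393e+08 Pa.
Collected in SI base units: W = 6.205 N, H = 4.393e+08 Pa, K = 4.584e-03.
Limit volume V_lim = h_lim·A = 2.941e-05 · 1.647e-05 = 4.844e-10 m³.
So the life L = V_lim·H/(K·W) = 4.844e-10 · 4.393e+08 / (4.584e-03 · 6.205) = 7.481 m.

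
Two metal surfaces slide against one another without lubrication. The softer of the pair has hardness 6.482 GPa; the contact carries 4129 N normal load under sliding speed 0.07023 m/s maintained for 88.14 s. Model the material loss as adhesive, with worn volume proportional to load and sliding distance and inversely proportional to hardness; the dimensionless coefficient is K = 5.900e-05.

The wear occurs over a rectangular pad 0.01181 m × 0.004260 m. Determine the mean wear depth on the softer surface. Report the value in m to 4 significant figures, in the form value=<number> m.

value=4.624e-06 m

Each operation maintains full float precision — intermediates are printed rounded. Rounded just once: 4 significant figures.
Convert: Total distance L = v·t = 0.07023 m/s × 88.14 s = 6.190 m.
Convert: Hardness H = 6.482 GPa = 6.482e+09 Pa.
Convert: Contact area A = 0.01181 m × 0.004260 m = 5.031e-05 m².
As SI base values: W = 4129 N, H = 6.482e+09 Pa, K = 5.900e-05.
Wear volume V = K·W·L/H = 5.900e-05 · 4129 · 6.190 / 6.482e+09 = 2.326e-10 m³.
Average depth h = V/A = 2.326e-10 / 5.031e-05 = 4.624e-06 m.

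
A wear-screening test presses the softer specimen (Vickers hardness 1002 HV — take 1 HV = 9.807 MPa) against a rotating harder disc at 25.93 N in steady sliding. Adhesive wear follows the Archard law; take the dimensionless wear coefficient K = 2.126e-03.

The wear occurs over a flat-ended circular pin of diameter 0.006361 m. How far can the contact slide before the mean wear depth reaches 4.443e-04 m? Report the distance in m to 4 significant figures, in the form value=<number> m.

All working math runs at exact precision. The intermediates are shown rounded, and a lone final rounding: 4 significant figures.
Convert: Hardness H = 1002 HV × 9.807 MPa/HV = 9827 MPa = 9.827e+09 Pa.
Convert: Contact area A = π·d²/4 = π·(0.006361 m)²/4 = 3.178e-05 m².
As SI base values: W = 25.93 N, H = 9.827e+09 Pa, K = 2.126e-03.
Permissible volume V_lim = h_lim·A = 4.443e-04 · 3.178e-05 = 1.412e-08 m³.
Thus life L = V_lim·H/(K·W) = 1.412e-08 · 9.827e+09 / (2.126e-03 · 25.93) = 2517 m.

value=2517 m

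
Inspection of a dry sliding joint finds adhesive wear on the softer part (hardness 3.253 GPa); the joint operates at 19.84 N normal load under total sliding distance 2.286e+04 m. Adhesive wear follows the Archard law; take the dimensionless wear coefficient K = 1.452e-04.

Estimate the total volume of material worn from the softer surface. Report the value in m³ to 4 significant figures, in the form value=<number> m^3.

Every step maintains full float precision. The intermediates are displayed rounded, and one last rounding: 4 significant digits.
Convert: Hardness H = 3.253 GPa = 3.253e+09 Pa.
In SI base units, W = 19.84 N, H = 3.253e+09 Pa, K = 1.452e-04.
Volume removed: V = K·W·L/H = 1.452e-04 · 19.84 · 2.286e+04 / 3.253e+09 = 2.024e-08 m³.

value=2.024e-08 m^3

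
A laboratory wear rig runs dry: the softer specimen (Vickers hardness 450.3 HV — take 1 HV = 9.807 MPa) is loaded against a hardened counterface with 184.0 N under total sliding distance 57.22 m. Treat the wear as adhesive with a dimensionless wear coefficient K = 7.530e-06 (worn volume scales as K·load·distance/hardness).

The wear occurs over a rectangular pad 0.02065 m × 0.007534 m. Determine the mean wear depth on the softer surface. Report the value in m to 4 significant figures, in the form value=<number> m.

The intermediates are shown rounded, and every step carries full precision; rounded once at the end: four significant figures.
Convert: Hardness H = 450.3 HV × 9.807 MPa/HV = 4416 MPa = 4.416e+09 Pa.
Convert: Contact area A = 0.02065 m × 0.007534 m = 1.556e-04 m².
Working in SI base units: W = 184.0 N, H = 4.416e+09 Pa, K = 7.530e-06.
Archard volume V = K·W·L/H = 7.530e-06 · 184.0 · 57.22 / 4.416e+09 = 1.795e-11 m³.
Mean depth h = V/A = 1.795e-11 / 1.556e-04 = 1.154e-07 m.

value=1.154e-07 m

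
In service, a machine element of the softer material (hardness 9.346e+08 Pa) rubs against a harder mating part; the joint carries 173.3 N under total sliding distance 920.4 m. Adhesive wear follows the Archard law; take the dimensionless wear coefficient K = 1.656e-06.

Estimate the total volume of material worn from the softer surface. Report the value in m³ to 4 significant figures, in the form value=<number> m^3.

value=2.826e-10 m^3

Every step keeps full precision; the intermediates appear rounded; a single final rounding: 4 significant digits.
In SI base units: W = 173.3 N, H = 9.346e+08 Pa, K = 1.656e-06.
Archard volume V = K·W·L/H = 1.656e-06 · 173.3 · 920.4 / 9.346e+08 = 2.826e-10 m³.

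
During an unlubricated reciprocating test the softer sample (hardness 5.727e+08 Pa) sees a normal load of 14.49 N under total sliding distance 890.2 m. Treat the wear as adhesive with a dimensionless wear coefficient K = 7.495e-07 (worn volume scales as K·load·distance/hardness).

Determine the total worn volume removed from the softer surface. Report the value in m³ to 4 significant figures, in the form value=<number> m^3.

The computation runs at full precision, and displayed values are rounded; one last rounding, at four significant digits.
Working in SI base units: W = 14.49 N, H = 5.727e+08 Pa, K = 7.495e-07.
Archard volume V = K·W·L/H = 7.495e-07 · 14.49 · 890.2 / 5.727e+08 = 1.688e-11 m³.

value=1.688e-11 m^3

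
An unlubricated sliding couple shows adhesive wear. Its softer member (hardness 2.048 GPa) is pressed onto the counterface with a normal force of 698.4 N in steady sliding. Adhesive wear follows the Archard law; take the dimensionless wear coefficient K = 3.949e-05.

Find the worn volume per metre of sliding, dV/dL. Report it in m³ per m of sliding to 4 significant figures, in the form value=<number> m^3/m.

value=1.347e-11 m^3/m

Intermediates appear rounded, and all working math carries full float precision — a lone final rounding to four significant figures.
Hardness H = 2.048 GPa = 2.048e+09 Pa.
Collected in SI base units: W = 698.4 N, H = 2.048e+09 Pa, K = 3.949e-05.
Wear rate dV/dL = K·W/H (independent of L): 3.949e-05 · 698.4 / 2.048e+09 = 1.347e-11 m³/m.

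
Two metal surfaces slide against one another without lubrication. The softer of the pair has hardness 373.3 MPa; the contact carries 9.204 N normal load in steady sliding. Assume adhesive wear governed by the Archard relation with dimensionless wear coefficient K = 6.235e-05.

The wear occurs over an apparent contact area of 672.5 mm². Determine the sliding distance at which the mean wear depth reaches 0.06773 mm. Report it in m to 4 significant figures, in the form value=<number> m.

The intermediates are displayed rounded. Each operation keeps full float precision, and rounded just once to 4 significant digits.
Convert: Hardness H = 373.3 MPa = 3.733e+08 Pa.
Convert: Contact area A = 672.5 mm² = 6.725e-04 m².
Convert: Depth limit h_lim = 0.06773 mm = 6.773e-05 m.
Working in SI base units: W = 9.204 N, H = 3.733e+08 Pa, K = 6.235e-05.
Wearable volume V_lim = h_lim·A = 6.773e-05 · 6.725e-04 = 4.555e-08 m³.
Thus life L = V_lim·H/(K·W) = 4.555e-08 · 3.733e+08 / (6.235e-05 · 9.204) = 2.963e+04 m.

value=2.963e+04 m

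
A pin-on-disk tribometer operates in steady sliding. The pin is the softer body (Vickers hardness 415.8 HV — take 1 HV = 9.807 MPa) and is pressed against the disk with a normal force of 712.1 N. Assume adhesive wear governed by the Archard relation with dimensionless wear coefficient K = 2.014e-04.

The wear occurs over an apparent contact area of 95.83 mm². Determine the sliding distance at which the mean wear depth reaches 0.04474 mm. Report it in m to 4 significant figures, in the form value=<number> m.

value=121.9 m

All arithmetic runs at full precision. Intermediates are shown rounded; one last rounding: 4 significant figures.
Convert: Hardness H = 415.8 HV × 9.807 MPa/HV = 4078 MPa = 4.078e+09 Pa.
Convert: Contact area A = 95.83 mm² = 9.583e-05 m².
Convert: Depth limit h_lim = 0.04474 mm = 4.474e-05 m.
Expressed in SI base units: W = 712.1 N, H = 4.078e+09 Pa, K = 2.014e-04.
Limit volume V_lim = h_lim·A = 4.474e-05 · 9.583e-05 = 4.287e-09 m³.
Sliding life L = V_lim·H/(K·W) = 4.287e-09 · 4.078e+09 / (2.014e-04 · 712.1) = 121.9 m.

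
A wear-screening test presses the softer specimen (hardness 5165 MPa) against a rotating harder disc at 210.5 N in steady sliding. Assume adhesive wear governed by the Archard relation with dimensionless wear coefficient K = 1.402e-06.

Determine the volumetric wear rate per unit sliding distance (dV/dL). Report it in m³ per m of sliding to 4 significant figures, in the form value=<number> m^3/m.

All working math holds exact precision. Intermediate values are displayed rounded — a single final rounding, at 4 significant digits.
Convert: Hardness H = 5165 MPa = 5.165e+09 Pa.
SI base units throughout: W = 210.5 N, H = 5.165e+09 Pa, K = 1.402e-06.
The wear rate dV/dL = K·W/H — distance-free: 1.402e-06 · 210.5 / 5.165e+09 = 5.714e-14 m³/m.

value=5.714e-14 m^3/m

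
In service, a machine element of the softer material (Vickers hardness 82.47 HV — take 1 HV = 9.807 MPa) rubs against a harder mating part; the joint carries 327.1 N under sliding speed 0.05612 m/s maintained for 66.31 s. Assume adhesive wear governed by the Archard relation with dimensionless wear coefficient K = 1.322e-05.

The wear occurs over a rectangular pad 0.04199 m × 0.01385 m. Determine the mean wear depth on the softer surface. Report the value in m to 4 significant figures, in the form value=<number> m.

value=3.421e-08 m

The intermediates are displayed rounded. Every step carries exact precision. Rounded just once, at four significant digits.
Distance covered L = v·t = 0.05612 m/s × 66.31 s = 3.721 m.
Hardness H = 82.47 HV × 9.807 MPa/HV = 808.8 MPa = 8.088e+08 Pa.
Contact area A = 0.04199 m × 0.01385 m = 5.816e-04 m².
Restated in SI base units: W = 327.1 N, H = 8.088e+08 Pa, K = 1.322e-05.
Worn volume V = K·W·L/H = 1.322e-05 · 327.1 · 3.721 / 8.088e+08 = 1.990e-11 m³.
Mean wear depth h = V/A = 1.990e-11 / 5.816e-04 = 3.421e-08 m.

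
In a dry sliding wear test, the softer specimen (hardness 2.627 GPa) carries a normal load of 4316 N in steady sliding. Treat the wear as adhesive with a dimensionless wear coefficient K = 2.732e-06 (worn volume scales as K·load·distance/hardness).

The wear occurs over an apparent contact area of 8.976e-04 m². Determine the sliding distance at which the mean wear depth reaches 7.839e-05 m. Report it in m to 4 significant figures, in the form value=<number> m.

Intermediates are shown rounded — each operation carries full float precision; rounded just once: 4 significant digits.
Hardness H = 2.627 GPa = 2.627e+09 Pa.
As SI base values: W = 4316 N, H = 2.627e+09 Pa, K = 2.732e-06.
Volume at the limit: V_lim = h_lim·A = 7.839e-05 · 8.976e-04 = 7.036e-08 m³.
Life L = V_lim·H/(K·W) = 7.036e-08 · 2.627e+09 / (2.732e-06 · 4316) = 1.568e+04 m.

value=1.568e+04 m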